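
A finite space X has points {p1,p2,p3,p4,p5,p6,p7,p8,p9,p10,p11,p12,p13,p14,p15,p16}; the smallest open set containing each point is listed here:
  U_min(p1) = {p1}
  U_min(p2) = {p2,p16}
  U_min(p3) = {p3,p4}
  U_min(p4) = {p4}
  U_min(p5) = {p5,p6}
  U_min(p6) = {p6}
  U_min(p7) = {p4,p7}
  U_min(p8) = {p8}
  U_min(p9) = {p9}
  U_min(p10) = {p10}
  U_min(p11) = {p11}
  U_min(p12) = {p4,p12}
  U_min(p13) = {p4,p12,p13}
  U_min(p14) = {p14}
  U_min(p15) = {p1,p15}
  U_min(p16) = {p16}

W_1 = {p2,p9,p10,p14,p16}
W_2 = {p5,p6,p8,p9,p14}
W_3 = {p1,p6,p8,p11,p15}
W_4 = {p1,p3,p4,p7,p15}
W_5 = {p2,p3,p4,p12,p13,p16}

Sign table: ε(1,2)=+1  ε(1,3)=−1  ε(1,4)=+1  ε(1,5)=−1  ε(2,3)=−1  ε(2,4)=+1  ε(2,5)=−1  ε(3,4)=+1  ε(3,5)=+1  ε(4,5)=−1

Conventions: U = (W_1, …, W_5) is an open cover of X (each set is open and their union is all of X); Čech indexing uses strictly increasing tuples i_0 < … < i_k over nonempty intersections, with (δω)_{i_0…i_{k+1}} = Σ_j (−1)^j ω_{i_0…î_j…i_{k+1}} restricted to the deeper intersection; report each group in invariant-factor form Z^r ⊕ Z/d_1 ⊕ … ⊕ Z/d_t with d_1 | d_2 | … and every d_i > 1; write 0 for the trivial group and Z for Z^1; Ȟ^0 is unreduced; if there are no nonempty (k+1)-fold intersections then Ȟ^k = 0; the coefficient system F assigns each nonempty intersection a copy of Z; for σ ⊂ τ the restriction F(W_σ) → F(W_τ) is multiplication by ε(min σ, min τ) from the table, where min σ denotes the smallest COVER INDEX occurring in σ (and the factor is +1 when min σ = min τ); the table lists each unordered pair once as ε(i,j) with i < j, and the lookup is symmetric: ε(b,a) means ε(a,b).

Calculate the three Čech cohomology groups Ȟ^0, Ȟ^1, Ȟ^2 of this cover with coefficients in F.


Ȟ^0 = 0; Ȟ^1 = Z/2; Ȟ^2 = 0

nerve of the cover:
  W12={p9,p14} W15={p2,p16} W23={p6,p8} W34={p1,p15} W45={p3,p4}
C dims 5,5; δ0: rk 5, SNF 1^4·2
Ȟ^0 = (5 − 5) − 0 = 0, so Ȟ^0 ≅ 0
Ȟ^1 = (5 − 0) − 5 = 0 plus torsion [2], so Ȟ^1 ≅ Z/2
Ȟ^2 = (0 − 0) − 0 = 0, so Ȟ^2 ≅ 0


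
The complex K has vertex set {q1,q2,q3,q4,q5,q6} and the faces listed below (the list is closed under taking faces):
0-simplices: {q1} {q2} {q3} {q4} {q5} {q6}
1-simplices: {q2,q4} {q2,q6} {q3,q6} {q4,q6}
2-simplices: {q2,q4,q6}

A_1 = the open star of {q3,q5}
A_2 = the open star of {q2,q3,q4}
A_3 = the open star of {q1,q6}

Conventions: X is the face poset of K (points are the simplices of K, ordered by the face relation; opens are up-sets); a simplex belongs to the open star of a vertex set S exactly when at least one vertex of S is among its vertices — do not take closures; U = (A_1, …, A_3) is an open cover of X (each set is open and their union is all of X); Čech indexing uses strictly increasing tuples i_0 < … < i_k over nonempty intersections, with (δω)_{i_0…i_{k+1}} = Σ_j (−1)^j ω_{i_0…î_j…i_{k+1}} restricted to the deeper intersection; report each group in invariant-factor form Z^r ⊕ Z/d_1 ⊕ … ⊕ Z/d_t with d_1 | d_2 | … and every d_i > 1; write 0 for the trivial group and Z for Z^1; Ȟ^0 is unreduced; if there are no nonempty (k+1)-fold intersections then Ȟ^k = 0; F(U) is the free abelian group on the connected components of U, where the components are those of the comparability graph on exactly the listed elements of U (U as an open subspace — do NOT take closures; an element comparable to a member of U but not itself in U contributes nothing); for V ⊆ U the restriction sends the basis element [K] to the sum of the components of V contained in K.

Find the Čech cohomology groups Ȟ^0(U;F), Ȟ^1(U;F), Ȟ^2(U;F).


Ȟ^0(U;F) ≅ Z^3; Ȟ^1(U;F) ≅ 0; Ȟ^2(U;F) ≅ 0

nonempty overlaps:
  A1={{q3},{q5},{q3,q6}} A2={{q2},{q3},{q4},{q2,q4},{q2,q6},{q3,q6},{q4,q6},{q2,q4,q6}} A3={{q1},{q6},{q2,q6},{q3,q6},{q4,q6},{q2,q4,q6}}
  A12={{q3},{q3,q6}} A13={{q3,q6}} A23={{q2,q6},{q3,q6},{q4,q6},{q2,q4,q6}}
  A123={{q3,q6}}
components per intersection:
  A1: {{q3},{q3,q6}} {{q5}}
  A2: {{q2},{q4},{q2,q4},{q2,q6},{q4,q6},{q2,q4,q6}} {{q3},{q3,q6}}
  A3: {{q1}} {{q6},{q2,q6},{q3,q6},{q4,q6},{q2,q4,q6}}
  A12: {{q3},{q3,q6}}
  A13: {{q3,q6}}
  A23: {{q2,q6},{q4,q6},{q2,q4,q6}} {{q3,q6}}
  A123: {{q3,q6}}
C dims 6,4,1; δ0: rk 3, SNF 1^3; δ1: rk 1, SNF 1^1
degree 0: 6−3−0 = 3 → Ȟ^0 ≅ Z^3
degree 1: 4−1−3 = 0 → Ȟ^1 ≅ 0
degree 2: 1−0−1 = 0 → Ȟ^2 ≅ 0


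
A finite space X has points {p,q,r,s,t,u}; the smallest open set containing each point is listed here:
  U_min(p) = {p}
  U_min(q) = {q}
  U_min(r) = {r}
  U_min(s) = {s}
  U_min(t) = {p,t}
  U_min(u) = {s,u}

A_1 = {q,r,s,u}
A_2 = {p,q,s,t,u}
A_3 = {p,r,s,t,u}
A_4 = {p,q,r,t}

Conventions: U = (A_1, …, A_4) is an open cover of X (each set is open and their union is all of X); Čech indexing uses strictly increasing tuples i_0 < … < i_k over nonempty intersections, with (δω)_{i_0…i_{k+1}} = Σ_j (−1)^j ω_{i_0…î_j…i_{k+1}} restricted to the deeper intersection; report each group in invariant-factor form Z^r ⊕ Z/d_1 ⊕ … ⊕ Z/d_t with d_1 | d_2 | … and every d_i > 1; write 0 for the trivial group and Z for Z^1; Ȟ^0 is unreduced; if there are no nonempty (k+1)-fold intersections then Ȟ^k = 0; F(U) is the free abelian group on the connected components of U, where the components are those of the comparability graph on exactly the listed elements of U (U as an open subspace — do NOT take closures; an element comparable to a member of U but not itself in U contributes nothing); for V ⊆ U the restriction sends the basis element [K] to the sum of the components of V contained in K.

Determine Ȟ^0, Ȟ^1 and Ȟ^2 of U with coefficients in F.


Ȟ^0 ≅ Z^4; Ȟ^1 ≅ 0; Ȟ^2 ≅ 0

nerve of the cover:
  A12={q,s,u} A13={r,s,u} A14={q,r} A23={p,s,t,u} A24={p,q,t} A34={p,r,t}
  A123={s,u} A124={q} A134={r} A234={p,t}
components per intersection:
  A1: {q} {r} {s,u}
  A2: {p,t} {q} {s,u}
  A3: {p,t} {r} {s,u}
  A4: {p,t} {q} {r}
  A12: {q} {s,u}
  A13: {r} {s,u}
  A14: {q} {r}
  A23: {p,t} {s,u}
  A24: {p,t} {q}
  A34: {p,t} {r}
  A123: {s,u}
  A124: {q}
  A134: {r}
  A234: {p,t}
C dims 12,12,4; δ0: rk 8, SNF 1^8; δ1: rk 4, SNF 1^4
Ȟ^0 = (12 − 8) − 0 = 4, so Ȟ^0 ≅ Z^4
Ȟ^1 = (12 − 4) − 8 = 0, so Ȟ^1 ≅ 0
Ȟ^2 = (4 − 0) − 4 = 0, so Ȟ^2 ≅ 0


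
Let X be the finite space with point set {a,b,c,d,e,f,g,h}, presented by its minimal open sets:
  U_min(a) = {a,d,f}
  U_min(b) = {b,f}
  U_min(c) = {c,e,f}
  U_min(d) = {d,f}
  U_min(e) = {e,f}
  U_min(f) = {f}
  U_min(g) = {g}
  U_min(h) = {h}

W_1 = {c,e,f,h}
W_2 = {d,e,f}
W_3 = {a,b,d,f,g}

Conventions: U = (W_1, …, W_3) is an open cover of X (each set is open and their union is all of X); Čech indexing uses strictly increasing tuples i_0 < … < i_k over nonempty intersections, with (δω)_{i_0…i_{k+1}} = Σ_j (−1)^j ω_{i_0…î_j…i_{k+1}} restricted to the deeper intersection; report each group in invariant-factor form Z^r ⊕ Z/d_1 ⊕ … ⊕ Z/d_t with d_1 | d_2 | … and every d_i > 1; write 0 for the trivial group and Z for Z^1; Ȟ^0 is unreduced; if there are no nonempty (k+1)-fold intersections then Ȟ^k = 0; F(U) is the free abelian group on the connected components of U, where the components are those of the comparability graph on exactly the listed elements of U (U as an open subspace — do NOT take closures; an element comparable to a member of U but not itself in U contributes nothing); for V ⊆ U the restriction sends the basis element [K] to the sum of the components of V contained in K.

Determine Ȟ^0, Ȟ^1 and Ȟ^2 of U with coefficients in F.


Ȟ^0 = Z^3, Ȟ^1 = 0, Ȟ^2 = 0

intersection data:
  W12={e,f} W13={f} W23={d,f}
  W123={f}
components per intersection:
  W1: {c,e,f} {h}
  W2: {d,e,f}
  W3: {a,b,d,f} {g}
  W12: {e,f}
  W13: {f}
  W23: {d,f}
  W123: {f}
C dims 5,3,1; δ0: rk 2, SNF 1^2; δ1: rk 1, SNF 1^1
Ȟ^0 = (5 − 2) − 0 = 3, so Ȟ^0 ≅ Z^3
Ȟ^1 = (3 − 1) − 2 = 0, so Ȟ^1 ≅ 0
Ȟ^2 = (1 − 0) − 1 = 0, so Ȟ^2 ≅ 0


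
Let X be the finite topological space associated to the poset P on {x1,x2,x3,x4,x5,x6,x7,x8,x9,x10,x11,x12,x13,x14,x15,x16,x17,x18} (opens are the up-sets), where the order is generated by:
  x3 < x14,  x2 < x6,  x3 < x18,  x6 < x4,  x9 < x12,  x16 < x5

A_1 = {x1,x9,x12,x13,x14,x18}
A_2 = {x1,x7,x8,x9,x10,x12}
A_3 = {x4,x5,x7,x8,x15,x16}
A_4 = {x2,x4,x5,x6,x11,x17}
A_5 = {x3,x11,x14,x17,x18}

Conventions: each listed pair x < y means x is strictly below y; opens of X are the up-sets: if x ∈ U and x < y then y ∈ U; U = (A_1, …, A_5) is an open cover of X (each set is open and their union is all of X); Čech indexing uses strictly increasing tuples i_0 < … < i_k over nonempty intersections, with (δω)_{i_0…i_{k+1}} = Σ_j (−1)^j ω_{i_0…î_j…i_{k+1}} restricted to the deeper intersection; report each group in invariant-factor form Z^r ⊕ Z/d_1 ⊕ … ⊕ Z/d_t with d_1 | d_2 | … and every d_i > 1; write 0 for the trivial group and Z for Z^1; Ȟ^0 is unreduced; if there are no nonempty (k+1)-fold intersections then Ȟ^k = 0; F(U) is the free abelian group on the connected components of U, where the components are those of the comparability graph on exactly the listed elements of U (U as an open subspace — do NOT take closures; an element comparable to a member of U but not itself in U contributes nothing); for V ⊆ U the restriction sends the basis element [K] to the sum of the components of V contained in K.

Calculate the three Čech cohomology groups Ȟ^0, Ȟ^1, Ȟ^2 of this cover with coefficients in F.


Ȟ^0 ≅ Z^12,  Ȟ^1 ≅ 0,  Ȟ^2 ≅ 0

nonempty overlaps:
  A12={x1,x9,x12} A15={x14,x18} A23={x7,x8} A34={x4,x5} A45={x11,x17}
components per intersection:
  A1: {x1} {x9,x12} {x13} {x14} {x18}
  A2: {x1} {x7} {x8} {x9,x12} {x10}
  A3: {x4} {x5,x16} {x7} {x8} {x15}
  A4: {x2,x4,x6} {x5} {x11} {x17}
  A5: {x3,x14,x18} {x11} {x17}
  A12: {x1} {x9,x12}
  A15: {x14} {x18}
  A23: {x7} {x8}
  A34: {x4} {x5}
  A45: {x11} {x17}
C dims 22,10; δ0: rk 10, SNF 1^10
degree 0: 22−10−0 = 12 → Ȟ^0 ≅ Z^12
degree 1: 10−0−10 = 0 → Ȟ^1 ≅ 0
degree 2: 0−0−0 = 0 → Ȟ^2 ≅ 0


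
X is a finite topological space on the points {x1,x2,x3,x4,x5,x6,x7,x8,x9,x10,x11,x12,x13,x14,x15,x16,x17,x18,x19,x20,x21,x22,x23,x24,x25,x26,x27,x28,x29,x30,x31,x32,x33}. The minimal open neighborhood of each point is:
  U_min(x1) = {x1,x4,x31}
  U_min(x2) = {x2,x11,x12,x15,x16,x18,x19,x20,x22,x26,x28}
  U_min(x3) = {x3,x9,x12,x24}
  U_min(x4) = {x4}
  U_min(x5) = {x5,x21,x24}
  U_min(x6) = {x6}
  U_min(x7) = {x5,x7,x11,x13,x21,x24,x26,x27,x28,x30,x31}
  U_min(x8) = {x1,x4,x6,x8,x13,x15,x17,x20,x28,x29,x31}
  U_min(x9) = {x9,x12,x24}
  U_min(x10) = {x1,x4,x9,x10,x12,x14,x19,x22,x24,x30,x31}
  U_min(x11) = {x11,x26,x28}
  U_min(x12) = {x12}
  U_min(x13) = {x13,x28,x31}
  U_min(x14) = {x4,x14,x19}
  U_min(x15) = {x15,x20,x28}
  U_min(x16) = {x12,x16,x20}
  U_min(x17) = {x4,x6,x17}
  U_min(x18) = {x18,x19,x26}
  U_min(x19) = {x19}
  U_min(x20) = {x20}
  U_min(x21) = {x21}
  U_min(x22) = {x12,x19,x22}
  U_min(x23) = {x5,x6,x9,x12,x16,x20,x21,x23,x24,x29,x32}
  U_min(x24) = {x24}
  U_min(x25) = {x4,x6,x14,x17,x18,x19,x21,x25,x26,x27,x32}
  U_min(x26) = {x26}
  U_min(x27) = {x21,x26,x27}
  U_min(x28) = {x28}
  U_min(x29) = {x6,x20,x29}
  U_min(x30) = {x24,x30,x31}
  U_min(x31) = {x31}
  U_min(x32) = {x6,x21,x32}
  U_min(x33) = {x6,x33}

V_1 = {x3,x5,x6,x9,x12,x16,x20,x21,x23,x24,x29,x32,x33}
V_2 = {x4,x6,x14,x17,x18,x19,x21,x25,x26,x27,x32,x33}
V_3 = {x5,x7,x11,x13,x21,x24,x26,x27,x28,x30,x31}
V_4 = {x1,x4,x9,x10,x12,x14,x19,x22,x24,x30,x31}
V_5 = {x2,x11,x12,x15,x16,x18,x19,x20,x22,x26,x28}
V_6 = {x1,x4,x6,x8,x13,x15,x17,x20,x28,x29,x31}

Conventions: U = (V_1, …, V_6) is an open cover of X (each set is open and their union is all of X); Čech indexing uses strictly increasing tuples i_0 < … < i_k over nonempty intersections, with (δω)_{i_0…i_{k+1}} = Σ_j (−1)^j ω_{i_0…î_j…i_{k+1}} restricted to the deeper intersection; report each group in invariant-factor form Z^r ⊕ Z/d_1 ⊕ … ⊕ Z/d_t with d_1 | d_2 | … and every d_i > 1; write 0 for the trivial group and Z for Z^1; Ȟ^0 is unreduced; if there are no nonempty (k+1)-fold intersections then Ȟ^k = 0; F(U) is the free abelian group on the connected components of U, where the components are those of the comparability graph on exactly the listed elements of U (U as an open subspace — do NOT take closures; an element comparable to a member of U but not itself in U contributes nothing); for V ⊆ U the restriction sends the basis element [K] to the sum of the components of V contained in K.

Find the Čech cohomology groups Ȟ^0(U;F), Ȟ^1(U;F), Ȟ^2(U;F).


Ȟ^0 = Z, Ȟ^1 = 0 and Ȟ^2 = Z/2

nonempty intersections:
  V12={x6,x21,x32,x33} V13={x5,x21,x24} V14={x9,x12,x24} V15={x12,x16,x20} V16={x6,x20,x29} V23={x21,x26,x27} V24={x4,x14,x19} V25={x18,x19,x26} V26={x4,x6,x17} V34={x24,x30,x31} V35={x11,x26,x28} V36={x13,x28,x31} V45={x12,x19,x22} V46={x1,x4,x31} V56={x15,x20,x28}
  V123={x21} V126={x6} V134={x24} V145={x12} V156={x20} V235={x26} V245={x19} V246={x4} V346={x31} V356={x28}
components per intersection:
  V1: {x3,x5,x6,x9,x12,x16,x20,x21,x23,x24,x29,x32,x33}
  V2: {x4,x6,x14,x17,x18,x19,x21,x25,x26,x27,x32,x33}
  V3: {x5,x7,x11,x13,x21,x24,x26,x27,x28,x30,x31}
  V4: {x1,x4,x9,x10,x12,x14,x19,x22,x24,x30,x31}
  V5: {x2,x11,x12,x15,x16,x18,x19,x20,x22,x26,x28}
  V6: {x1,x4,x6,x8,x13,x15,x17,x20,x28,x29,x31}
  V12: {x6,x21,x32,x33}
  V13: {x5,x21,x24}
  V14: {x9,x12,x24}
  V15: {x12,x16,x20}
  V16: {x6,x20,x29}
  V23: {x21,x26,x27}
  V24: {x4,x14,x19}
  V25: {x18,x19,x26}
  V26: {x4,x6,x17}
  V34: {x24,x30,x31}
  V35: {x11,x26,x28}
  V36: {x13,x28,x31}
  V45: {x12,x19,x22}
  V46: {x1,x4,x31}
  V56: {x15,x20,x28}
  V123: {x21}
  V126: {x6}
  V134: {x24}
  V145: {x12}
  V156: {x20}
  V235: {x26}
  V245: {x19}
  V246: {x4}
  V346: {x31}
  V356: {x28}
C dims 6,15,10; δ0: rk 5, SNF 1^5; δ1: rk 10, SNF 1^9·2
Ȟ^0: (6−5)−0=1 ⇒ Z
Ȟ^1: (15−10)−5=0 ⇒ 0
Ȟ^2: (10−0)−10=0 plus torsion [2] ⇒ Z/2


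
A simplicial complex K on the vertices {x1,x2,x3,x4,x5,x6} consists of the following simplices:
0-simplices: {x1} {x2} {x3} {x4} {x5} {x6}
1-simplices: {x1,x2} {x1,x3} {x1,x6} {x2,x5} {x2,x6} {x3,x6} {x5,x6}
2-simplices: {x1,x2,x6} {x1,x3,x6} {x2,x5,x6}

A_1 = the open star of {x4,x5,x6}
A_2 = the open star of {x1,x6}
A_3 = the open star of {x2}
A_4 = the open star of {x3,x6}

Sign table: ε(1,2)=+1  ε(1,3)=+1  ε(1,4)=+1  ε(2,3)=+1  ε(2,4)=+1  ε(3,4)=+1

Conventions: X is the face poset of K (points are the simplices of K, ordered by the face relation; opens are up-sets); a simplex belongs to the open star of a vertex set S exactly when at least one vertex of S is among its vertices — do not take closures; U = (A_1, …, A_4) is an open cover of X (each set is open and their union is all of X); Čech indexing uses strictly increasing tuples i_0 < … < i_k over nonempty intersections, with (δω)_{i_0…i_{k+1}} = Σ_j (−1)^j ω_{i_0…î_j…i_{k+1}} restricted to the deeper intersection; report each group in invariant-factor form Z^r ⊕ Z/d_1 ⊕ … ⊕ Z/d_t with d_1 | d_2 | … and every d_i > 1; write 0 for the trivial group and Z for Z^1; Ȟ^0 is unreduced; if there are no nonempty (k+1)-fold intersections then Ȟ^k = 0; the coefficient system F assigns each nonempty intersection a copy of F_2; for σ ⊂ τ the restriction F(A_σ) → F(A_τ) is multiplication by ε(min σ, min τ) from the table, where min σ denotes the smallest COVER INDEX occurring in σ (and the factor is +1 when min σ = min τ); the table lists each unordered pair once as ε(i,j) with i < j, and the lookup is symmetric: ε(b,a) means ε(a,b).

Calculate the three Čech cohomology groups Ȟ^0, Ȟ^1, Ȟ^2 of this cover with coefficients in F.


nerve simplices:
  A1={{x4},{x5},{x6},{x1,x6},{x2,x5},{x2,x6},{x3,x6},{x5,x6},{x1,x2,x6},{x1,x3,x6},{x2,x5,x6}} A2={{x1},{x6},{x1,x2},{x1,x3},{x1,x6},{x2,x6},{x3,x6},{x5,x6},{x1,x2,x6},{x1,x3,x6},{x2,x5,x6}} A3={{x2},{x1,x2},{x2,x5},{x2,x6},{x1,x2,x6},{x2,x5,x6}} A4={{x3},{x6},{x1,x3},{x1,x6},{x2,x6},{x3,x6},{x5,x6},{x1,x2,x6},{x1,x3,x6},{x2,x5,x6}}
  A12={{x6},{x1,x6},{x2,x6},{x3,x6},{x5,x6},{x1,x2,x6},{x1,x3,x6},{x2,x5,x6}} A13={{x2,x5},{x2,x6},{x1,x2,x6},{x2,x5,x6}} A14={{x6},{x1,x6},{x2,x6},{x3,x6},{x5,x6},{x1,x2,x6},{x1,x3,x6},{x2,x5,x6}} A23={{x1,x2},{x2,x6},{x1,x2,x6},{x2,x5,x6}} A24={{x6},{x1,x3},{x1,x6},{x2,x6},{x3,x6},{x5,x6},{x1,x2,x6},{x1,x3,x6},{x2,x5,x6}} A34={{x2,x6},{x1,x2,x6},{x2,x5,x6}}
  A123={{x2,x6},{x1,x2,x6},{x2,x5,x6}} A124={{x6},{x1,x6},{x2,x6},{x3,x6},{x5,x6},{x1,x2,x6},{x1,x3,x6},{x2,x5,x6}} A134={{x2,x6},{x1,x2,x6},{x2,x5,x6}} A234={{x2,x6},{x1,x2,x6},{x2,x5,x6}}
  A1234={{x2,x6},{x1,x2,x6},{x2,x5,x6}}
C dims 4,6,4,1; δ0: rk_F2 3; δ1: rk_F2 3; δ2: rk_F2 1
degree 0: 4−3−0 = 1 → Ȟ^0 ≅ Z/2
degree 1: 6−3−3 = 0 → Ȟ^1 ≅ 0
degree 2: 4−1−3 = 0 → Ȟ^2 ≅ 0

Ȟ^0 ≅ Z/2,  Ȟ^1 ≅ 0,  Ȟ^2 ≅ 0


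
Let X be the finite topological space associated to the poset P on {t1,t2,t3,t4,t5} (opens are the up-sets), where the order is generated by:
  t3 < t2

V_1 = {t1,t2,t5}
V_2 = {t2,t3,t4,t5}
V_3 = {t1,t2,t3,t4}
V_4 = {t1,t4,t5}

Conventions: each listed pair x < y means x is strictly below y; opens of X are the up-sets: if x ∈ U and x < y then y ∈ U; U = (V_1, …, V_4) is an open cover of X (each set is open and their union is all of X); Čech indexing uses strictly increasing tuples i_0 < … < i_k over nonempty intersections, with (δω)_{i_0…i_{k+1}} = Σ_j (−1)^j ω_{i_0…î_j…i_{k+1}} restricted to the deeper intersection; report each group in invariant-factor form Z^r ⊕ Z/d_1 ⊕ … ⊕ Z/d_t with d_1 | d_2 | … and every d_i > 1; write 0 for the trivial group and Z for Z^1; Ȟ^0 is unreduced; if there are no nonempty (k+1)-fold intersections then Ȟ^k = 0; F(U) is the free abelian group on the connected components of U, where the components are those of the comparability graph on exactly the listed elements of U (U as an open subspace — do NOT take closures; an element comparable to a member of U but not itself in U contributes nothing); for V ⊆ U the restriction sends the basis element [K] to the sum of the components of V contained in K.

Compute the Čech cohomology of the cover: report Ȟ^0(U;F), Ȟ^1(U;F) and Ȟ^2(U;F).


Ȟ^0(U;F) ≅ Z^4, Ȟ^1(U;F) ≅ 0 and Ȟ^2(U;F) ≅ 0

intersection data:
  V12={t2,t5} V13={t1,t2} V14={t1,t5} V23={t2,t3,t4} V24={t4,t5} V34={t1,t4}
  V123={t2} V124={t5} V134={t1} V234={t4}
components per intersection:
  V1: {t1} {t2} {t5}
  V2: {t2,t3} {t4} {t5}
  V3: {t1} {t2,t3} {t4}
  V4: {t1} {t4} {t5}
  V12: {t2} {t5}
  V13: {t1} {t2}
  V14: {t1} {t5}
  V23: {t2,t3} {t4}
  V24: {t4} {t5}
  V34: {t1} {t4}
  V123: {t2}
  V124: {t5}
  V134: {t1}
  V234: {t4}
C dims 12,12,4; δ0: rk 8, SNF 1^8; δ1: rk 4, SNF 1^4
Ȟ^0 = (12 − 8) − 0 = 4, so Ȟ^0 ≅ Z^4
Ȟ^1 = (12 − 4) − 8 = 0, so Ȟ^1 ≅ 0
Ȟ^2 = (4 − 0) − 4 = 0, so Ȟ^2 ≅ 0


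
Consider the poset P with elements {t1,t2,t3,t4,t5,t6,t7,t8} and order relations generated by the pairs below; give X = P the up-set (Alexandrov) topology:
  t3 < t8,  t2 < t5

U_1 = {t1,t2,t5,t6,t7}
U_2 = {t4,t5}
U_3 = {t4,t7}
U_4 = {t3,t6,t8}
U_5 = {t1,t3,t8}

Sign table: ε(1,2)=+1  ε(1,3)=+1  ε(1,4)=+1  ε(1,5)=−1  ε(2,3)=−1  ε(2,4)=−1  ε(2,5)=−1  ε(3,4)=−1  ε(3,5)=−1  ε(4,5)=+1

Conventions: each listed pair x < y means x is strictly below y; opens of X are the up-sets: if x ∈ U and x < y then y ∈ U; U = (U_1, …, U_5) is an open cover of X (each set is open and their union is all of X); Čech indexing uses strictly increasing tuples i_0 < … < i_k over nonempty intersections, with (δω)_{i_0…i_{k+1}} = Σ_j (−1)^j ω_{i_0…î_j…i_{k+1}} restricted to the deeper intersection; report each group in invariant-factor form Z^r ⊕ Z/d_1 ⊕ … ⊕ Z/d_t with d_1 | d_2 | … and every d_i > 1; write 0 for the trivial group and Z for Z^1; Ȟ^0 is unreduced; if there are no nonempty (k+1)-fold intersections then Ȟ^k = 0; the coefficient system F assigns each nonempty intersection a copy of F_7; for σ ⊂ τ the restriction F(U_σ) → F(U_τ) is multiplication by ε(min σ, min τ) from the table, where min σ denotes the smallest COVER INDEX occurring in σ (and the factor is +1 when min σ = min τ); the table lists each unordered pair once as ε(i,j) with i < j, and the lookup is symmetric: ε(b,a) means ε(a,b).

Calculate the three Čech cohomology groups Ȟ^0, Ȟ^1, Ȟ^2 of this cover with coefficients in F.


nonempty intersections:
  U12={t5} U13={t7} U14={t6} U15={t1} U23={t4} U45={t3,t8}
C dims 5,6; δ0: rk_F7 5
Ȟ^0: (5−5)−0=0 ⇒ 0
Ȟ^1: (6−0)−5=1 ⇒ Z/7
Ȟ^2: (0−0)−0=0 ⇒ 0

Ȟ^0(U;F) ≅ 0, Ȟ^1(U;F) ≅ Z/7, Ȟ^2(U;F) ≅ 0


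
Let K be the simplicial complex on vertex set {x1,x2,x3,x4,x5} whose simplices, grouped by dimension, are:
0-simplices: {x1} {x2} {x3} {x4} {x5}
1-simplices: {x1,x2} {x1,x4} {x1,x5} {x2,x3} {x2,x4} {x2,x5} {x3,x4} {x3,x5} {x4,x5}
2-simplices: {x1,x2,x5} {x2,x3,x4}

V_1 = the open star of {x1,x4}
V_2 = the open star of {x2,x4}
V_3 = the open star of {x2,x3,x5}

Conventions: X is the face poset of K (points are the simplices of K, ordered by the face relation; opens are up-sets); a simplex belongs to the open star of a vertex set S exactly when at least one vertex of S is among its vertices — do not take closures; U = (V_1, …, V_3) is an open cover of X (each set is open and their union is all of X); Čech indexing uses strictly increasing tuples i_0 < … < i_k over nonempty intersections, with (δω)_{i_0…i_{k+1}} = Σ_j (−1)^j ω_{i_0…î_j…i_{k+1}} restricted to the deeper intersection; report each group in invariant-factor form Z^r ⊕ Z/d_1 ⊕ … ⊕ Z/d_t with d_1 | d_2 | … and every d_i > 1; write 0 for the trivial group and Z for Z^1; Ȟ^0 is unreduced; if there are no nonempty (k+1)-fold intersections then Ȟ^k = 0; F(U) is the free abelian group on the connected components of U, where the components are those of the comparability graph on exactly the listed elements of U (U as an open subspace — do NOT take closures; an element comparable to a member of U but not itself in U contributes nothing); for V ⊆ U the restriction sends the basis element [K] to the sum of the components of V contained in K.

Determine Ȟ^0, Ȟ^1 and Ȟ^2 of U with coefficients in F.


nerve simplices:
  V1={{x1},{x4},{x1,x2},{x1,x4},{x1,x5},{x2,x4},{x3,x4},{x4,x5},{x1,x2,x5},{x2,x3,x4}} V2={{x2},{x4},{x1,x2},{x1,x4},{x2,x3},{x2,x4},{x2,x5},{x3,x4},{x4,x5},{x1,x2,x5},{x2,x3,x4}} V3={{x2},{x3},{x5},{x1,x2},{x1,x5},{x2,x3},{x2,x4},{x2,x5},{x3,x4},{x3,x5},{x4,x5},{x1,x2,x5},{x2,x3,x4}}
  V12={{x4},{x1,x2},{x1,x4},{x2,x4},{x3,x4},{x4,x5},{x1,x2,x5},{x2,x3,x4}} V13={{x1,x2},{x1,x5},{x2,x4},{x3,x4},{x4,x5},{x1,x2,x5},{x2,x3,x4}} V23={{x2},{x1,x2},{x2,x3},{x2,x4},{x2,x5},{x3,x4},{x4,x5},{x1,x2,x5},{x2,x3,x4}}
  V123={{x1,x2},{x2,x4},{x3,x4},{x4,x5},{x1,x2,x5},{x2,x3,x4}}
components per intersection:
  V1: {{x1},{x4},{x1,x2},{x1,x4},{x1,x5},{x2,x4},{x3,x4},{x4,x5},{x1,x2,x5},{x2,x3,x4}}
  V2: {{x2},{x4},{x1,x2},{x1,x4},{x2,x3},{x2,x4},{x2,x5},{x3,x4},{x4,x5},{x1,x2,x5},{x2,x3,x4}}
  V3: {{x2},{x3},{x5},{x1,x2},{x1,x5},{x2,x3},{x2,x4},{x2,x5},{x3,x4},{x3,x5},{x4,x5},{x1,x2,x5},{x2,x3,x4}}
  V12: {{x4},{x1,x4},{x2,x4},{x3,x4},{x4,x5},{x2,x3,x4}} {{x1,x2},{x1,x2,x5}}
  V13: {{x1,x2},{x1,x5},{x1,x2,x5}} {{x2,x4},{x3,x4},{x2,x3,x4}} {{x4,x5}}
  V23: {{x2},{x1,x2},{x2,x3},{x2,x4},{x2,x5},{x3,x4},{x1,x2,x5},{x2,x3,x4}} {{x4,x5}}
  V123: {{x1,x2},{x1,x2,x5}} {{x2,x4},{x3,x4},{x2,x3,x4}} {{x4,x5}}
C dims 3,7,3; δ0: rk 2, SNF 1^2; δ1: rk 3, SNF 1^3
degree 0: 3−2−0 = 1 → Ȟ^0 ≅ Z
degree 1: 7−3−2 = 2 → Ȟ^1 ≅ Z^2
degree 2: 3−0−3 = 0 → Ȟ^2 ≅ 0

Ȟ^0 ≅ Z, Ȟ^1 ≅ Z^2, Ȟ^2 ≅ 0


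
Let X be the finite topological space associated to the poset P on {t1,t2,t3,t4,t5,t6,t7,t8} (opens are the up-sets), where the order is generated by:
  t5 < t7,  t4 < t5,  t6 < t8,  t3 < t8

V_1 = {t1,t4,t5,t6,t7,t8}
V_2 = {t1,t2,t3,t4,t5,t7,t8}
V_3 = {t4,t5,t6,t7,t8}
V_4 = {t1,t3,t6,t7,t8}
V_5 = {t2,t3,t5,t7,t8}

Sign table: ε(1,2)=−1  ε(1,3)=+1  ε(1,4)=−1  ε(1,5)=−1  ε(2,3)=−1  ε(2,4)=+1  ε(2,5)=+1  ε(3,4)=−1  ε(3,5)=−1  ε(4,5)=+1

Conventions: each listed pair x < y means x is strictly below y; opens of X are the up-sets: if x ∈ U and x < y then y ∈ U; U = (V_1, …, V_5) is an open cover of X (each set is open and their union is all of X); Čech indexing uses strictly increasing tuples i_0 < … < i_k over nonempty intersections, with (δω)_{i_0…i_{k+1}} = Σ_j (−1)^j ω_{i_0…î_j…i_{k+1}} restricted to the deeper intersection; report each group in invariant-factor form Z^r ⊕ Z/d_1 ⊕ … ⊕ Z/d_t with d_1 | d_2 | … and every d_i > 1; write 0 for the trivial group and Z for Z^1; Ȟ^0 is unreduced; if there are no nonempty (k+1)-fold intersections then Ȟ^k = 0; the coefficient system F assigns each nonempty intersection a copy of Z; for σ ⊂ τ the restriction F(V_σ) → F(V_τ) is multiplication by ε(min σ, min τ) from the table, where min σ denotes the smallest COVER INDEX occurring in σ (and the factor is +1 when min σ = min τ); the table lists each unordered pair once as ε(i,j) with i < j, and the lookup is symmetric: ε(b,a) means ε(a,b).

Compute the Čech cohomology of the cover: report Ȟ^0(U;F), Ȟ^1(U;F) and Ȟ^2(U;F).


Ȟ^0 ≅ Z, Ȟ^1 ≅ 0, Ȟ^2 ≅ 0

nerve of the cover:
  V12={t1,t4,t5,t7,t8} V13={t4,t5,t6,t7,t8} V14={t1,t6,t7,t8} V15={t5,t7,t8} V23={t4,t5,t7,t8} V24={t1,t3,t7,t8} V25={t2,t3,t5,t7,t8} V34={t6,t7,t8} V35={t5,t7,t8} V45={t3,t7,t8}
  V123={t4,t5,t7,t8} V124={t1,t7,t8} V125={t5,t7,t8} V134={t6,t7,t8} V135={t5,t7,t8} V145={t7,t8} V234={t7,t8} V235={t5,t7,t8} V245={t3,t7,t8} V345={t7,t8}
  V1234={t7,t8} V1235={t5,t7,t8} V1245={t7,t8} V1345={t7,t8} V2345={t7,t8}
  V12345={t7,t8}
C dims 5,10,10,5; δ0: rk 4, SNF 1^4; δ1: rk 6, SNF 1^6; δ2: rk 4, SNF 1^4
Ȟ^0 = (5 − 4) − 0 = 1, so Ȟ^0 ≅ Z
Ȟ^1 = (10 − 6) − 4 = 0, so Ȟ^1 ≅ 0
Ȟ^2 = (10 − 4) − 6 = 0, so Ȟ^2 ≅ 0


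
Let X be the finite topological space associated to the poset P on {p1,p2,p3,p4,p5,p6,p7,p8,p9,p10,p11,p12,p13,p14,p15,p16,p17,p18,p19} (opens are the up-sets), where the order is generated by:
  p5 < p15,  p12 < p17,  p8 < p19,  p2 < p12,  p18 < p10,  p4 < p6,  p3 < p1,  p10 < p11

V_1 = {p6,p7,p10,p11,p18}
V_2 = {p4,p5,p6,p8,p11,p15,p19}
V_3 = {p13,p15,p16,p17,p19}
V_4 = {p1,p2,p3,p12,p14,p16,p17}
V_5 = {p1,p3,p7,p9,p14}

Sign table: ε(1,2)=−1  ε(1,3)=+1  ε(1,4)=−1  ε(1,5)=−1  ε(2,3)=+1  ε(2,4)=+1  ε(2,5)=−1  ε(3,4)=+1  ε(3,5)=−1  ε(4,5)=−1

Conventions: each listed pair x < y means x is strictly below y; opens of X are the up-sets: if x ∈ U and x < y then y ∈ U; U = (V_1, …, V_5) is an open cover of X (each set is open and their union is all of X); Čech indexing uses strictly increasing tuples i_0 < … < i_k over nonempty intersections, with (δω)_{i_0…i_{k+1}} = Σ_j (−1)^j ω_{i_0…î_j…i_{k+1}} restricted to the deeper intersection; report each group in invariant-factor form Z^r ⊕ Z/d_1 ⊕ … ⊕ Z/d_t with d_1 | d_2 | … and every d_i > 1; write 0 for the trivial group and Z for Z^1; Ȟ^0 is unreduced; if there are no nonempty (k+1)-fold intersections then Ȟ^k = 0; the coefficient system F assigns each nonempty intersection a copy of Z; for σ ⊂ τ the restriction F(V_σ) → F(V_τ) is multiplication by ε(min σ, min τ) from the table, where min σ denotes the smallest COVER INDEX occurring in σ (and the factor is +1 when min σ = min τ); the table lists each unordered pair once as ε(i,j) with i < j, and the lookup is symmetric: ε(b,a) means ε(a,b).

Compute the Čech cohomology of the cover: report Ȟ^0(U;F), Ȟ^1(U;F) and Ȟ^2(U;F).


nerve of the cover:
  V12={p6,p11} V15={p7} V23={p15,p19} V34={p16,p17} V45={p1,p3,p14}
C dims 5,5; δ0: rk 5, SNF 1^4·2
Ȟ^0 = (5 − 5) − 0 = 0, so Ȟ^0 ≅ 0
Ȟ^1 = (5 − 0) − 5 = 0 plus torsion [2], so Ȟ^1 ≅ Z/2
Ȟ^2 = (0 − 0) − 0 = 0, so Ȟ^2 ≅ 0

Ȟ^0 ≅ 0, Ȟ^1 ≅ Z/2 and Ȟ^2 ≅ 0


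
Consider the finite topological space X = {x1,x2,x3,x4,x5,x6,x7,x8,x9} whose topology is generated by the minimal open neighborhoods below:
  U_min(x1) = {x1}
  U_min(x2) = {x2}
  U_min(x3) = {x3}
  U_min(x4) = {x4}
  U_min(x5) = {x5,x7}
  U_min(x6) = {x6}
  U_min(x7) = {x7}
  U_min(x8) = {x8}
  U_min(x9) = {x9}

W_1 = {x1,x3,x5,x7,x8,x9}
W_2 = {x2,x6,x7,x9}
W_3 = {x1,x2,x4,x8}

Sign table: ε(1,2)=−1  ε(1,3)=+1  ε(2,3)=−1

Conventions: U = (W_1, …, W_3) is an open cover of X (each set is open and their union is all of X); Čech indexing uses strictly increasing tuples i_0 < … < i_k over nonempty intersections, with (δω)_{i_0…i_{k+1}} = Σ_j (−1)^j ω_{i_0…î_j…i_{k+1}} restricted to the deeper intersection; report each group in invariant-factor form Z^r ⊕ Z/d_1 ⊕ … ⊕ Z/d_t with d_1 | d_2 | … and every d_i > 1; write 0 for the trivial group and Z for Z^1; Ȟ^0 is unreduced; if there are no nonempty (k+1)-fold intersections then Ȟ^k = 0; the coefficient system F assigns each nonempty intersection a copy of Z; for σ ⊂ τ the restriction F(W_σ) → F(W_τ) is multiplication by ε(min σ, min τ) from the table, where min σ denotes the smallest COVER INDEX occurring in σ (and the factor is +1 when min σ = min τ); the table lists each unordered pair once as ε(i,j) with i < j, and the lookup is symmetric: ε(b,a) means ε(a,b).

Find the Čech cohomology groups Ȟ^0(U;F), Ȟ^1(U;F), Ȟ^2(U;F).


Ȟ^0(U;F) ≅ Z,  Ȟ^1(U;F) ≅ Z,  Ȟ^2(U;F) ≅ 0

intersection data:
  W12={x7,x9} W13={x1,x8} W23={x2}
C dims 3,3; δ0: rk 2, SNF 1^2
Ȟ^0 = (3 − 2) − 0 = 1, so Ȟ^0 ≅ Z
Ȟ^1 = (3 − 0) − 2 = 1, so Ȟ^1 ≅ Z
Ȟ^2 = (0 − 0) − 0 = 0, so Ȟ^2 ≅ 0


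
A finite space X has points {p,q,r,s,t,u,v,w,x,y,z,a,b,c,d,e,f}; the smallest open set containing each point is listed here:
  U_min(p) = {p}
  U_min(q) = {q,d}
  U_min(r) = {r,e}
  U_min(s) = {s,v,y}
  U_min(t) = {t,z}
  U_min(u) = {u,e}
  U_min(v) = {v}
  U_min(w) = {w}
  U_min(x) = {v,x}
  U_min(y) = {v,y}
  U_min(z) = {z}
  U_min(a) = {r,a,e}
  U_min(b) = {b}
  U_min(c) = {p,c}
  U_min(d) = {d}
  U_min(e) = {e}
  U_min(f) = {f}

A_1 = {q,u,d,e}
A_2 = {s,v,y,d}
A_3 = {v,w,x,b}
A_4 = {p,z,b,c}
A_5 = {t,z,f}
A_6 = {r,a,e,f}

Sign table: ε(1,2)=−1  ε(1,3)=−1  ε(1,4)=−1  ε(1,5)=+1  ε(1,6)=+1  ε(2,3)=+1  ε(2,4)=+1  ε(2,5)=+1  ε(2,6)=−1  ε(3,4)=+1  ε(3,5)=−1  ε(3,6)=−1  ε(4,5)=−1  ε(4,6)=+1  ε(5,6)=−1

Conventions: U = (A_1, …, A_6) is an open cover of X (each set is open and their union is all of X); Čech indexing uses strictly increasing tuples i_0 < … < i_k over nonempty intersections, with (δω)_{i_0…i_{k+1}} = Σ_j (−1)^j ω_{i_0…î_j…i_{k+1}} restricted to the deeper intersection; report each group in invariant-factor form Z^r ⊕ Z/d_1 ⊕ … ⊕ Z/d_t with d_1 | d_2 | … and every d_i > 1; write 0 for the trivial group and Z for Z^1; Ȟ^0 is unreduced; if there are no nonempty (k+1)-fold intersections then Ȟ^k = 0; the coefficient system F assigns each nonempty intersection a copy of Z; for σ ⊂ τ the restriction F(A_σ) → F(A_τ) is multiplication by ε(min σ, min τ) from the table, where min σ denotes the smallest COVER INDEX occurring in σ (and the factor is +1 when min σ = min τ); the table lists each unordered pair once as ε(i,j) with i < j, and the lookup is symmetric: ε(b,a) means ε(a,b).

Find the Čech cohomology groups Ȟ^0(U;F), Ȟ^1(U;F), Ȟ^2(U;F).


Ȟ^0 = 0; Ȟ^1 = Z/2; Ȟ^2 = 0

intersection data:
  A12={d} A16={e} A23={v} A34={b} A45={z} A56={f}
C dims 6,6; δ0: rk 6, SNF 1^5·2
Ȟ^0 = (6 − 6) − 0 = 0, so Ȟ^0 ≅ 0
Ȟ^1 = (6 − 0) − 6 = 0 plus torsion [2], so Ȟ^1 ≅ Z/2
Ȟ^2 = (0 − 0) − 0 = 0, so Ȟ^2 ≅ 0


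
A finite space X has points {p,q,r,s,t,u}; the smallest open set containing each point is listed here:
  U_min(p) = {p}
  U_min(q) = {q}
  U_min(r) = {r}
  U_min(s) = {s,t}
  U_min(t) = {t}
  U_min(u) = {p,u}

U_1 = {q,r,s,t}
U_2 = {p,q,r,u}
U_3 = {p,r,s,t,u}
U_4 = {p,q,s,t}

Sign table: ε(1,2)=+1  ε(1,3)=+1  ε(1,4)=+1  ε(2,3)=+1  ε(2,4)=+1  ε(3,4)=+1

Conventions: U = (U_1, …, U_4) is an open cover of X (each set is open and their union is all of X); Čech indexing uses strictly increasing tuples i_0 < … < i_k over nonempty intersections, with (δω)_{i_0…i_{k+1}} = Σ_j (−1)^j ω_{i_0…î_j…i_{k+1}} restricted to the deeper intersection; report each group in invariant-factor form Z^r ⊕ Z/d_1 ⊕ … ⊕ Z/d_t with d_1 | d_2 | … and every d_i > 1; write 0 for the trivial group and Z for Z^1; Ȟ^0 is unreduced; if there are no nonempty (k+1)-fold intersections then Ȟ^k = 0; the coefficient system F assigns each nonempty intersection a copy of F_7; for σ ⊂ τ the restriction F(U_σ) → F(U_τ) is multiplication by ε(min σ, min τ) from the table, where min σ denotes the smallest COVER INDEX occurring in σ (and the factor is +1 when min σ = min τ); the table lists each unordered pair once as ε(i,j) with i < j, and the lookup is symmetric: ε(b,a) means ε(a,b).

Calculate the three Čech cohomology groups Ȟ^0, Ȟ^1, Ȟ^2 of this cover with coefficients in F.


Ȟ^0 ≅ Z/7; Ȟ^1 ≅ 0; Ȟ^2 ≅ Z/7

nonempty overlaps:
  U12={q,r} U13={r,s,t} U14={q,s,t} U23={p,r,u} U24={p,q} U34={p,s,t}
  U123={r} U124={q} U134={s,t} U234={p}
C dims 4,6,4; δ0: rk_F7 3; δ1: rk_F7 3
degree 0: 4−3−0 = 1 → Ȟ^0 ≅ Z/7
degree 1: 6−3−3 = 0 → Ȟ^1 ≅ 0
degree 2: 4−0−3 = 1 → Ȟ^2 ≅ Z/7


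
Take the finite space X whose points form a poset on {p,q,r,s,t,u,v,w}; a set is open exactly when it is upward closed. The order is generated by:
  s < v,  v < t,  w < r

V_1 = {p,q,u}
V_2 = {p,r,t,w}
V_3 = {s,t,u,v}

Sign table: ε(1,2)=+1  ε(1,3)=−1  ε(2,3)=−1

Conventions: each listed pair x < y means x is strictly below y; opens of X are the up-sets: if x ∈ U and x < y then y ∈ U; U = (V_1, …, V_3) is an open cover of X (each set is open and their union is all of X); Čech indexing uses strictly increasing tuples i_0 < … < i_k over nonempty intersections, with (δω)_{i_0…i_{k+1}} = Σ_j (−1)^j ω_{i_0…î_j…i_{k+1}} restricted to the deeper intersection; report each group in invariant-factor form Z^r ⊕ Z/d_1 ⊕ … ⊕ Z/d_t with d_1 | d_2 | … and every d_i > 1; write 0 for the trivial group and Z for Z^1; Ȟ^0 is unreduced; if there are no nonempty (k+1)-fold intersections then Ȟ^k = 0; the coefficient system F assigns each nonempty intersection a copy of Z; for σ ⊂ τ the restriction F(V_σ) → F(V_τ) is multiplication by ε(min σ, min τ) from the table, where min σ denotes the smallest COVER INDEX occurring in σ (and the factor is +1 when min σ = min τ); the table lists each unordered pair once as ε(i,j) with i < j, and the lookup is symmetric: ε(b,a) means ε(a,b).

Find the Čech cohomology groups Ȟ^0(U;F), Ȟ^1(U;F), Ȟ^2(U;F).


nonempty overlaps:
  V12={p} V13={u} V23={t}
C dims 3,3; δ0: rk 2, SNF 1^2
degree 0: 3−2−0 = 1 → Ȟ^0 ≅ Z
degree 1: 3−0−2 = 1 → Ȟ^1 ≅ Z
degree 2: 0−0−0 = 0 → Ȟ^2 ≅ 0

Ȟ^0 = Z; Ȟ^1 = Z; Ȟ^2 = 0


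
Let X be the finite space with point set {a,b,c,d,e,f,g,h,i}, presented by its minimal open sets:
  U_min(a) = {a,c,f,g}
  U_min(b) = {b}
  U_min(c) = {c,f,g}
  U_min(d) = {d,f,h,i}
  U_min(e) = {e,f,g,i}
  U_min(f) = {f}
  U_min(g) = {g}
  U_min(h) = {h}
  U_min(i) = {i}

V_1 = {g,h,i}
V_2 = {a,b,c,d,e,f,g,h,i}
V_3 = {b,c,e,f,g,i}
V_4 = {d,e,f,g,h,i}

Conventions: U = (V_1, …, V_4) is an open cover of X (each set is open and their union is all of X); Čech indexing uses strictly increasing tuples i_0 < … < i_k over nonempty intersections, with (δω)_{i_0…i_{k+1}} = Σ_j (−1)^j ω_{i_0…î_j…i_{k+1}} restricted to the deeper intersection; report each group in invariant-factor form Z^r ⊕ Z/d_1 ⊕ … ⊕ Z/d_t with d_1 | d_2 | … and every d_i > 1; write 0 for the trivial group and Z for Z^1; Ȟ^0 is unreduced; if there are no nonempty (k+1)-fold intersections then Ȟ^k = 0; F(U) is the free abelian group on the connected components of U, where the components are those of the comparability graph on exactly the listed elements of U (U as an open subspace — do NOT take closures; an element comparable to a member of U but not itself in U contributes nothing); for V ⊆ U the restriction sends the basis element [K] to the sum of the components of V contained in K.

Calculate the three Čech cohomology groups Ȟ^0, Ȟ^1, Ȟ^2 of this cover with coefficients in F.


Ȟ^0(U;F) ≅ Z^2,  Ȟ^1(U;F) ≅ 0,  Ȟ^2(U;F) ≅ 0

cover nerve:
  V12={g,h,i} V13={g,i} V14={g,h,i} V23={b,c,e,f,g,i} V24={d,e,f,g,h,i} V34={e,f,g,i}
  V123={g,i} V124={g,h,i} V134={g,i} V234={e,f,g,i}
  V1234={g,i}
components per intersection:
  V1: {g} {h} {i}
  V2: {a,c,d,e,f,g,h,i} {b}
  V3: {b} {c,e,f,g,i}
  V4: {d,e,f,g,h,i}
  V12: {g} {h} {i}
  V13: {g} {i}
  V14: {g} {h} {i}
  V23: {b} {c,e,f,g,i}
  V24: {d,e,f,g,h,i}
  V34: {e,f,g,i}
  V123: {g} {i}
  V124: {g} {h} {i}
  V134: {g} {i}
  V234: {e,f,g,i}
  V1234: {g} {i}
C dims 8,12,8,2; δ0: rk 6, SNF 1^6; δ1: rk 6, SNF 1^6; δ2: rk 2, SNF 1^2
Ȟ^0: (8−6)−0=2 ⇒ Z^2
Ȟ^1: (12−6)−6=0 ⇒ 0
Ȟ^2: (8−2)−6=0 ⇒ 0


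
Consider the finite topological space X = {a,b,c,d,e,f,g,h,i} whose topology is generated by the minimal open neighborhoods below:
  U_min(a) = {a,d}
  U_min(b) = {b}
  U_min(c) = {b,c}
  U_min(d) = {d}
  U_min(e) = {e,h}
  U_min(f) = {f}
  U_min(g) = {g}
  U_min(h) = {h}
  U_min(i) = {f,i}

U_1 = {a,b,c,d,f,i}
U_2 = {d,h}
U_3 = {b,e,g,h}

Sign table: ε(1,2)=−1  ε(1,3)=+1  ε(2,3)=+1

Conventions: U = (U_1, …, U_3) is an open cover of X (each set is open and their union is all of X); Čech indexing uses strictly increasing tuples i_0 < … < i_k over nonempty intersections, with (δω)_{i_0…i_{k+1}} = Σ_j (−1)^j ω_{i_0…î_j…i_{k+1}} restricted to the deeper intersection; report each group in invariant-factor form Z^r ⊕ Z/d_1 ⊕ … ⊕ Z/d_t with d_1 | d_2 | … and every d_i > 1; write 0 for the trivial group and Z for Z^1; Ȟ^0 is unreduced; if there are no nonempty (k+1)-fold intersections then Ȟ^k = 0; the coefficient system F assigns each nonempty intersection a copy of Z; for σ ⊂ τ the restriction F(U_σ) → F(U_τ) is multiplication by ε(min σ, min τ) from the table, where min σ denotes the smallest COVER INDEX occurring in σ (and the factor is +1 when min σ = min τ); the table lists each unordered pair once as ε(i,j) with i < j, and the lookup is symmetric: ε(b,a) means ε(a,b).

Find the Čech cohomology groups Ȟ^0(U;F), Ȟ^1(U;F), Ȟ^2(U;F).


Ȟ^0(U;F) ≅ 0, Ȟ^1(U;F) ≅ Z/2 and Ȟ^2(U;F) ≅ 0

cover nerve:
  U12={d} U13={b} U23={h}
C dims 3,3; δ0: rk 3, SNF 1^2·2
Ȟ^0: (3−3)−0=0 ⇒ 0
Ȟ^1: (3−0)−3=0 plus torsion [2] ⇒ Z/2
Ȟ^2: (0−0)−0=0 ⇒ 0


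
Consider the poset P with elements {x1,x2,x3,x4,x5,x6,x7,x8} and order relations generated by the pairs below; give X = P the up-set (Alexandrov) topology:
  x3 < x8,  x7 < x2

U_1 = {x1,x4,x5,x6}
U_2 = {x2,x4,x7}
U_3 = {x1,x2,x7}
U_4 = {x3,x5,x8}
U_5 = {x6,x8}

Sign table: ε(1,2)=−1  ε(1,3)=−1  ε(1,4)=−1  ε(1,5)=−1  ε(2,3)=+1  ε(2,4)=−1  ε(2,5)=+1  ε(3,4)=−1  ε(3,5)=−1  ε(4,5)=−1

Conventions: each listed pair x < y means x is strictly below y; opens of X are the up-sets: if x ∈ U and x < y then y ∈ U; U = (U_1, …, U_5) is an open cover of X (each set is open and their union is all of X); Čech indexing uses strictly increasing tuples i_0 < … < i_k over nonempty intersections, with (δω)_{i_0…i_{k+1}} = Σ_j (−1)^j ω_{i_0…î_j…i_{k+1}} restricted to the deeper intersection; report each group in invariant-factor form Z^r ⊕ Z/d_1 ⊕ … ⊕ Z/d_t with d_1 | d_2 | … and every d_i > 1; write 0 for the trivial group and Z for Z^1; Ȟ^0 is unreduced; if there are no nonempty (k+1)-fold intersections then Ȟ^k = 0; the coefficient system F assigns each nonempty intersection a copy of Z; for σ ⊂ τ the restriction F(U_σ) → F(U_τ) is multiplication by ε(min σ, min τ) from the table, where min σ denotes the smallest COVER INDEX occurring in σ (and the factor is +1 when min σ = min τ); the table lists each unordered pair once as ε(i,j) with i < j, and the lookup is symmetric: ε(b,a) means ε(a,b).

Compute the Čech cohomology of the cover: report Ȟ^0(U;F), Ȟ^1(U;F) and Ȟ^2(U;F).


nerve of the cover:
  U12={x4} U13={x1} U14={x5} U15={x6} U23={x2,x7} U45={x8}
C dims 5,6; δ0: rk 5, SNF 1^4·2
Ȟ^0 = (5 − 5) − 0 = 0, so Ȟ^0 ≅ 0
Ȟ^1 = (6 − 0) − 5 = 1 plus torsion [2], so Ȟ^1 ≅ Z ⊕ Z/2
Ȟ^2 = (0 − 0) − 0 = 0, so Ȟ^2 ≅ 0

Ȟ^0(U;F) ≅ 0, Ȟ^1(U;F) ≅ Z ⊕ Z/2 and Ȟ^2(U;F) ≅ 0
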